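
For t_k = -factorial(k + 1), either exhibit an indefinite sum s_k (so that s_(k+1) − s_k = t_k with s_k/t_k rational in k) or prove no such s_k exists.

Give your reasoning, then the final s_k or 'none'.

t_(k+1)/t_k = k + 2.
Take A(k)=k + 2, B(k)=1, C(k)=1.
Set up (k + 2)·f(k+1) − (1)·f(k) − (1) = 0.
Bound: deg f ≤ -1.
Bound -1 < 0, so the key equation has no polynomial solution.

none (Gosper's algorithm certifies no s_k)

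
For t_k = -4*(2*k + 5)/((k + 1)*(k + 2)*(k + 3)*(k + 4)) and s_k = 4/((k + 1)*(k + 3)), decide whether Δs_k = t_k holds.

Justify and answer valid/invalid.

Valid: the claim telescopes to t_k.

s_(k+1) = 4/((k + 2)*(k + 4))
s_(k+1) − s_k = 4*(-2*k - 5)/(k**4 + 10*k**3 + 35*k**2 + 50*k + 24)
(s_(k+1) − s_k) − t_k = 0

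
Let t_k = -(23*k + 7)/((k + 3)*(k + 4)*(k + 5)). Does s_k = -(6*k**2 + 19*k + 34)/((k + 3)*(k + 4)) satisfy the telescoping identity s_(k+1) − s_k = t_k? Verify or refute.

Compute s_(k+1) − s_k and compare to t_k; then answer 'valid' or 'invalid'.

Valid — Δs_k = t_k.

s_(k+1) = (-19*k - 6*(k + 1)**2 - 53)/((k + 4)*(k + 5))
s_(k+1) − s_k = (-23*k - 7)/(k**3 + 12*k**2 + 47*k + 60)
(s_(k+1) − s_k) − t_k = 0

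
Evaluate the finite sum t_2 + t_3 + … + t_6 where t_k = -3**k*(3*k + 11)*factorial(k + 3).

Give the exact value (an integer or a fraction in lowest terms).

Σ = -7936184520

Step 1: r(k) = 3*(k + 4)*(3*k + 14)/(3*k + 11).
Normal form (A,B,C) = (3*k + 12, 1, k + 11/3).
Key eq: (3*k + 12)·f(k+1) = (1)·f(k) + (k + 11/3).
deg f ≤ 0 (via 1,0,1).
Solve for f: f(k) = 1/3 (degree 0 ≤ 0).
Get s_k = R·t_k = -3**k*factorial(k + 3) with R(k) = B(k−1)f(k)/C(k) = 1/(3*k + 11).
Verify: -3**k*(3*k + 11)*factorial(k + 3) matches t_k.
Evaluate s at k=7 and k=2: -7936185600 and -1080; difference -7936184520.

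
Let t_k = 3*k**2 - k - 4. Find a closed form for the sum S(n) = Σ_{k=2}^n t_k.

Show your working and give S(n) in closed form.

S(n) = n**3 + n**2 - 4*n + 2

Step 1: r(k) = (k - 3*(k + 1)**2 + 5)/(-3*k**2 + k + 4).
Factor: A=1; B=1; C=k**2 - k/3 - 4/3.
Set up (1)·f(k+1) − (1)·f(k) − (k**2 - k/3 - 4/3) = 0.
From deg A=0, deg B=0, deg C=2: d=3.
Coefficient equations give f(k) = k*(k - 3)*(k + 1)/3.
Get s_k = R·t_k = k*(k**2 - 2*k - 3) with R(k) = B(k−1)f(k)/C(k) = k*(k - 3)/(3*k - 4).
s_(k+1) − s_k = 3*k**2 - k - 4 = t_k.
Telescope: S(n) = s_(n+1) − s_(2) = n**3 + n**2 - 4*n - 4 − (-6) = n**3 + n**2 - 4*n + 2.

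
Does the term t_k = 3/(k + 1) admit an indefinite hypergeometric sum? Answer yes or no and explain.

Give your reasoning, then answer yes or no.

The ratio is (k + 1)/(k + 2).
Gosper form: A/B · C(k+1)/C(k) with A=k + 1, B=k + 2, C=1.
Set up (k + 1)·f(k+1) − (k + 1)·f(k) − (1) = 0.
d = 0 from the (1,1,0) case.
f = c0 ⇒ A·f(k+1) − B(k−1)·f(k) − C = -1. The system {-1 = 0} is inconsistent; no antidifference.

No; the coefficient equations for f are inconsistent.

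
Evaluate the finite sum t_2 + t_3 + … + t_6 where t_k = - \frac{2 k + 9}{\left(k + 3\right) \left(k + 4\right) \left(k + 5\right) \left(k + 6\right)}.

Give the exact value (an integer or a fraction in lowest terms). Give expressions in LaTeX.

Ratio r(k) = (k + 3)*(2*k + 11)/((k + 7)*(2*k + 9)).
Gosper form: A/B · C(k+1)/C(k) with A=k + 3, B=k + 7, C=k + 9/2.
f must satisfy (k + 3)·f(k+1) − (k + 6)·f(k) = k + 9/2.
deg f ≤ 3 (via 1,1,1).
Coefficient equations give f(k) = k*(k + 4)*(k + 8)/30.
Then R = B(k−1)f/C = k*(k + 4)*(k + 6)*(k + 8)/(15*(2*k + 9)), so s_k = R(k)·t_k = k*(-k - 8)/(15*(k**2 + 8*k + 15)).
Δs = (-2*k - 9)/(k**4 + 18*k**3 + 119*k**2 + 342*k + 360), as required.
Evaluate s at k=7 and k=2: -7/120 and -4/105; difference -17/840.

Σ = -17/840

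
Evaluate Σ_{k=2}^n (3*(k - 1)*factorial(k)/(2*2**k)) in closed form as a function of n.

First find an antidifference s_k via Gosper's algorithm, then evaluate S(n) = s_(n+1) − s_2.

S(n) = 3*2**(-n - 1)*(-2**n + n*factorial(n) + factorial(n))

t_(k+1)/t_k = k*(k + 1)/(2*(k - 1)).
Normal form (A,B,C) = (k/2 + 1/2, 1, k - 1).
Need (k/2 + 1/2)·f(k+1) − (1)·f(k) = k - 1.
Bound: deg f ≤ 0.
Solving with deg f ≤ 0: f(k) = 2.
Certificate R = B(k−1)f/C = 2/(k - 1) gives s_k = 3*factorial(k)/2**k.
s_(k+1) − s_k = 3*(k - 1)*factorial(k)/(2*2**k) = t_k.
Evaluate: s_(n+1) = 3*2**(-n - 1)*factorial(n + 1); subtract s_(2) = 3/2 ⇒ S(n) = 3*2**(-n - 1)*(-2**n + n*factorial(n) + factorial(n)).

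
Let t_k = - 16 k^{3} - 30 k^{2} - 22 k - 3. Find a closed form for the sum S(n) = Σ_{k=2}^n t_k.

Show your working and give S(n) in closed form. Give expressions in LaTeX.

The ratio is (16*k**3 + 78*k**2 + 130*k + 71)/(16*k**3 + 30*k**2 + 22*k + 3).
Gosper form: A/B · C(k+1)/C(k) with A=1, B=1, C=k**3 + 15*k**2/8 + 11*k/8 + 3/16.
f must satisfy (1)·f(k+1) − (1)·f(k) = k**3 + 15*k**2/8 + 11*k/8 + 3/16.
deg f ≤ 4 (via 0,0,3).
A polynomial solution: f(k) = k*(4*k**3 + 2*k**2 - 3)/16.
Then R = B(k−1)f/C = k*(4*k**3 + 2*k**2 - 3)/(16*k**3 + 30*k**2 + 22*k + 3), so s_k = R(k)·t_k = k*(-4*k**3 - 2*k**2 + 3).
Δs = -16*k**3 - 30*k**2 - 22*k - 3, as required.
Telescope: S(n) = s_(n+1) − s_(2) = -4*n**4 - 18*n**3 - 30*n**2 - 19*n - 3 − (-74) = -4*n**4 - 18*n**3 - 30*n**2 - 19*n + 71.

S(n) = - 4 n^{4} - 18 n^{3} - 30 n^{2} - 19 n + 71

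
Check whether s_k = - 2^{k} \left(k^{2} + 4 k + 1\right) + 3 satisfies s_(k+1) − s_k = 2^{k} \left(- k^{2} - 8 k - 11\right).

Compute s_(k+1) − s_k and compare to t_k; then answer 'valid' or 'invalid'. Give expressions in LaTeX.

Valid: the claim telescopes to t_k.

s_(k+1) = -2*2**k*(4*k + (k + 1)**2 + 5) + 3
s_(k+1) − s_k = 2**k*(-k**2 - 8*k - 11)
(s_(k+1) − s_k) − t_k = 0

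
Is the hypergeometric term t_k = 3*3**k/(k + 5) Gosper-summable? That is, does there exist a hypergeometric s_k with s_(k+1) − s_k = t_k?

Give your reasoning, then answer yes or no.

r(k) = 3*(k + 5)/(k + 6) after simplifying.
So A=3*k + 15 and B=k + 6, with C=1.
Need (3*k + 15)·f(k+1) − (k + 5)·f(k) = 1.
Degrees (1,1,0) ⇒ d ≤ -1.
Negative degree bound (-1): no f exists, t_k not Gosper-summable.

No — key equation has no polynomial f.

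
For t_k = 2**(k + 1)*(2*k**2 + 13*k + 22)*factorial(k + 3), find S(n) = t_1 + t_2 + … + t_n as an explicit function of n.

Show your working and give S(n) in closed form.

Ratio r(k) = 2*(2*k**3 + 25*k**2 + 105*k + 148)/(2*k**2 + 13*k + 22).
Normal form (A,B,C) = (2*k + 8, 1, k**2 + 13*k/2 + 11).
Key eq: (2*k + 8)·f(k+1) = (1)·f(k) + (k**2 + 13*k/2 + 11).
d = 1 from the (1,0,2) case.
Coefficient equations give f(k) = (k + 2)/2.
Then R = B(k−1)f/C = (k + 2)/(2*k**2 + 13*k + 22), so s_k = R(k)·t_k = 2**(k + 1)*(k + 2)*factorial(k + 3).
s_(k+1) − s_k = 2**(k + 1)*(2*k**2 + 13*k + 22)*factorial(k + 3) = t_k.
Evaluate: s_(n+1) = 2**(n + 2)*(n + 3)*factorial(n + 4); subtract s_(1) = 288 ⇒ S(n) = 4*2**n*n*factorial(n + 4) + 12*2**n*factorial(n + 4) - 288.

S(n) = 4*2**n*n*factorial(n + 4) + 12*2**n*factorial(n + 4) - 288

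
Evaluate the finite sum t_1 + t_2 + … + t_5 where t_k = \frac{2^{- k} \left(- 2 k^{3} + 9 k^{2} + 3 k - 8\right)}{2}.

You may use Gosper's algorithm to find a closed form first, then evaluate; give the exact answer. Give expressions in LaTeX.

Compute t_(k+1)/t_k: get (2*k**3 - 3*k**2 - 15*k - 2)/(2*(2*k**3 - 9*k**2 - 3*k + 8)).
Normal form (A,B,C) = (1/2, 1, k**3 - 9*k**2/2 - 3*k/2 + 4).
Need (1/2)·f(k+1) − (1)·f(k) = k**3 - 9*k**2/2 - 3*k/2 + 4.
From deg A=0, deg B=0, deg C=3: d=3.
Match coefficients ⇒ f(k) = -(k - 1)*(2*k**2 - k - 4).
R(k) = B(k−1)·f(k)/C(k) = -2*(k - 1)*(2*k**2 - k - 4)/((k + 1)*(2*k**2 - 11*k + 8)); s_k = R·t_k = (2*k**3 - 3*k**2 - 3*k + 4)/2**k.
s_(k+1) − s_k = (-2*k**3 + 9*k**2 + 3*k - 8)/(2*2**k) = t_k.
Σ_(k=1)^(5) t_k = s_(6) − s_(1) = 155/32 − (0) = 155/32.

Σ = 155/32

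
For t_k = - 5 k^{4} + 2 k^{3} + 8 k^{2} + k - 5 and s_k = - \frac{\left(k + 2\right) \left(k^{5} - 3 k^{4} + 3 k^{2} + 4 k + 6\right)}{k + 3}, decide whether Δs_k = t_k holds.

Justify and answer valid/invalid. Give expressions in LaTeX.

s_(k+1) = -(k + 3)*(4*k + (k + 1)**5 - 3*(k + 1)**4 + 3*(k + 1)**2 + 10)/(k + 4)
s_(k+1) − s_k = (-5*k**6 - 29*k**5 - 22*k**4 + 67*k**3 + 70*k**2 - 25*k - 51)/(k**2 + 7*k + 12)
(s_(k+1) − s_k) − t_k = (4*k**5 + 16*k**4 - 14*k**3 - 28*k**2 - 2*k + 9)/(k**2 + 7*k + 12)

Invalid: residual \frac{4 k^{5} + 16 k^{4} - 14 k^{3} - 28 k^{2} - 2 k + 9}{k^{2} + 7 k + 12} ≠ 0.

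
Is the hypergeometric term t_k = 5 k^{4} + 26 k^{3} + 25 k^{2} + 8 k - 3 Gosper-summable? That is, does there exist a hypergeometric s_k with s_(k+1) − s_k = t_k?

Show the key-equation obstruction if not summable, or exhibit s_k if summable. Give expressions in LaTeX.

t_(k+1)/t_k = (5*k**4 + 46*k**3 + 133*k**2 + 156*k + 61)/(5*k**4 + 26*k**3 + 25*k**2 + 8*k - 3).
So A=1 and B=1, with C=k**4 + 26*k**3/5 + 5*k**2 + 8*k/5 - 3/5.
Set up (1)·f(k+1) − (1)·f(k) − (k**4 + 26*k**3/5 + 5*k**2 + 8*k/5 - 3/5) = 0.
Degrees (0,0,4) ⇒ d ≤ 5.
Solve for f: f(k) = k*(k**4 + 4*k**3 - 3*k**2 - 2*k - 3)/5 (degree 5 ≤ 5).
R(k) = B(k−1)·f(k)/C(k) = k*(k**4 + 4*k**3 - 3*k**2 - 2*k - 3)/(5*k**4 + 26*k**3 + 25*k**2 + 8*k - 3); s_k = R·t_k = k*(k**4 + 4*k**3 - 3*k**2 - 2*k - 3).
Check: Δs_k = 5*k**4 + 26*k**3 + 25*k**2 + 8*k - 3. ✓

Yes. s_k = k \left(k^{4} + 4 k^{3} - 3 k^{2} - 2 k - 3\right).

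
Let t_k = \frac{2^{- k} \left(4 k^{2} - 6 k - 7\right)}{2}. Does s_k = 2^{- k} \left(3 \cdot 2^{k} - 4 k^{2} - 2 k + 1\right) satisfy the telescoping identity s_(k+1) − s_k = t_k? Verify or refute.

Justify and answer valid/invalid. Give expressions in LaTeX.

s_(k+1) = (6*2**k - 4*k**2 - 10*k - 5)/(2*2**k)
s_(k+1) − s_k = (4*k**2 - 6*k - 7)/(2*2**k)
(s_(k+1) − s_k) − t_k = 0

valid (s_(k+1) − s_k reduces to t_k)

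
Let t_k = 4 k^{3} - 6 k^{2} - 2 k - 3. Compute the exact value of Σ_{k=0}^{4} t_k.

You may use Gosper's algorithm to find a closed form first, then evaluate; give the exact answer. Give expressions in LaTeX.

Σ = 185

t_(k+1)/t_k = (4*k**3 + 6*k**2 - 2*k - 7)/(4*k**3 - 6*k**2 - 2*k - 3).
Take A(k)=1, B(k)=1, C(k)=k**3 - 3*k**2/2 - k/2 - 3/4.
Solve (1)·f(k+1) − (1)·f(k) = k**3 - 3*k**2/2 - k/2 - 3/4.
Bound: deg f ≤ 4.
Solve for f: f(k) = k*(k**3 - 4*k**2 + 3*k - 3)/4 (degree 4 ≤ 4).
Then R = B(k−1)f/C = k*(k**3 - 4*k**2 + 3*k - 3)/(4*k**3 - 6*k**2 - 2*k - 3), so s_k = R(k)·t_k = k*(k**3 - 4*k**2 + 3*k - 3).
Check: Δs_k = 4*k**3 - 6*k**2 - 2*k - 3. ✓
Telescoping: Σ = s_(5) − s_(0) = 185 − (0) = 185.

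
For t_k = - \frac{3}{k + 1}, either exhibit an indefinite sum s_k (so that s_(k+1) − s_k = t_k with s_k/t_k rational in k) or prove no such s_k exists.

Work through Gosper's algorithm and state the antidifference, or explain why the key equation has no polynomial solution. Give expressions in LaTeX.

Step 1: r(k) = (k + 1)/(k + 2).
Normal form (A,B,C) = (k + 1, k + 2, 1).
Need (k + 1)·f(k+1) − (k + 1)·f(k) = 1.
deg f ≤ 0 (via 1,1,0).
Generic f = c0 gives residual -1; -1 = 0 cannot hold, so t_k is not Gosper-summable.

not Gosper-summable; s_k does not exist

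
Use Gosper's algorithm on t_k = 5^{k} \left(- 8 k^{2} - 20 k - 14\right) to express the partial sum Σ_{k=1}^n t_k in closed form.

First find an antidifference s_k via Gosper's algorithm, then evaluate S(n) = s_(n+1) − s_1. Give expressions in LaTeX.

S(n) = - 10 \cdot 5^{n} n^{2} - 20 \cdot 5^{n} n - 15 \cdot 5^{n} + 15

Compute t_(k+1)/t_k: get 5*(4*k**2 + 18*k + 21)/(4*k**2 + 10*k + 7).
Gosper form: A/B · C(k+1)/C(k) with A=5, B=1, C=k**2 + 5*k/2 + 7/4.
Solve (5)·f(k+1) − (1)·f(k) = k**2 + 5*k/2 + 7/4.
Degrees (0,0,2) ⇒ d ≤ 2.
Coefficient equations give f(k) = (2*k**2 + 1)/8.
R(k) = B(k−1)·f(k)/C(k) = (2*k**2 + 1)/(2*(4*k**2 + 10*k + 7)); s_k = R·t_k = 5**k*(-2*k**2 - 1).
Verify: 2*5**k*(k**2 - 5*(k + 1)**2 - 2) matches t_k.
s_(n+1) = 5**(n + 1)*(-2*n**2 - 4*n - 3) and s_(1) = -15, so S(n) = -10*5**n*n**2 - 20*5**n*n - 15*5**n + 15.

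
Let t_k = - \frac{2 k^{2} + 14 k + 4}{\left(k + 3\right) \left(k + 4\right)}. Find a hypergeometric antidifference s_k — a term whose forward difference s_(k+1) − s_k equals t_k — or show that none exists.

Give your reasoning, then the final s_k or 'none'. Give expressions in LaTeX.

s_k = \frac{2 k \left(1 - 3 k\right)}{3 \left(k + 3\right)}

Step 1: r(k) = (k + 3)*(7*k + (k + 1)**2 + 9)/((k + 5)*(k**2 + 7*k + 2)).
Gosper form: A/B · C(k+1)/C(k) with A=k + 3, B=k + 5, C=k**2 + 7*k + 2.
Need (k + 3)·f(k+1) − (k + 4)·f(k) = k**2 + 7*k + 2.
d = 2 from the (1,1,2) case.
Solve for f: f(k) = k*(3*k - 1)/3 (degree 2 ≤ 2).
Certificate R = B(k−1)f/C = k*(k + 4)*(3*k - 1)/(3*(k**2 + 7*k + 2)) gives s_k = 2*k*(1 - 3*k)/(3*(k + 3)).
Check: Δs_k = 2*(-k**2 - 7*k - 2)/(k**2 + 7*k + 12). ✓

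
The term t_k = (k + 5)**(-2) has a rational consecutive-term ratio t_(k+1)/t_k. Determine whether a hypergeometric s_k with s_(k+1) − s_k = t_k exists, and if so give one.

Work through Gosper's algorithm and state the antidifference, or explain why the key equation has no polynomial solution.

none (Gosper's algorithm certifies no s_k)

t_(k+1)/t_k = (k + 5)**2/(k + 6)**2.
Normal form (A,B,C) = (k**2 + 10*k + 25, k**2 + 12*k + 36, 1).
Set up (k**2 + 10*k + 25)·f(k+1) − (k**2 + 10*k + 25)·f(k) − (1) = 0.
From deg A=2, deg B=2, deg C=0: d=0.
Put f(k) = c0: A·f(k+1) − B(k−1)·f(k) − C = -1; need -1 = 0 — inconsistent ⇒ no f, not summable.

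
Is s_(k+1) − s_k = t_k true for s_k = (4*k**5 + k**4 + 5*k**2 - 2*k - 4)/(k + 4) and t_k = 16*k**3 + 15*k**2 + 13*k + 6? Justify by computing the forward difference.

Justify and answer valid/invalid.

s_(k+1) = (-2*k + 4*(k + 1)**5 + (k + 1)**4 + 5*(k + 1)**2 - 6)/(k + 5)
s_(k+1) − s_k = (16*k**5 + 123*k**4 + 222*k**3 + 213*k**2 + 146*k + 36)/(k**2 + 9*k + 20)
(s_(k+1) − s_k) − t_k = 6*(-6*k**4 - 41*k**3 - 35*k**2 - 28*k - 14)/(k**2 + 9*k + 20)

Invalid: residual 6*(-6*k**4 - 41*k**3 - 35*k**2 - 28*k - 14)/(k**2 + 9*k + 20) ≠ 0.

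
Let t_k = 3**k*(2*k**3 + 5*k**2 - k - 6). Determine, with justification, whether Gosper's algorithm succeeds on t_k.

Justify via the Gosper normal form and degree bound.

r(k) = 3*k*(2*k**2 + 11*k + 15)/(2*k**3 + 5*k**2 - k - 6) after simplifying.
Gosper form: A/B · C(k+1)/C(k) with A=3, B=1, C=k**3 + 5*k**2/2 - k/2 - 3.
Solve (3)·f(k+1) − (1)·f(k) = k**3 + 5*k**2/2 - k/2 - 3.
Degrees (0,0,3) ⇒ d ≤ 3.
Solving with deg f ≤ 3: f(k) = (k**3 - 2*k**2 + k - 3)/2.
So s_k = (B(k−1)f/C)·t_k = ((k**3 - 2*k**2 + k - 3)/((k - 1)*(k + 2)*(2*k + 3)))·t_k = 3**k*(k**3 - 2*k**2 + k - 3).
Verify: 3**k*(2*k**3 + 5*k**2 - k - 6) matches t_k.

Yes. s_k = 3**k*(k**3 - 2*k**2 + k - 3).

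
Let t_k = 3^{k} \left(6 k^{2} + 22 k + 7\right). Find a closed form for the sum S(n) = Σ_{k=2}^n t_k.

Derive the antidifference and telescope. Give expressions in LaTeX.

r(k) = 3*(6*k**2 + 34*k + 35)/(6*k**2 + 22*k + 7) after simplifying.
So A=3 and B=1, with C=k**2 + 11*k/3 + 7/6.
Solve (3)·f(k+1) − (1)·f(k) = k**2 + 11*k/3 + 7/6.
Degrees (0,0,2) ⇒ d ≤ 2.
Solve for f: f(k) = (3*k**2 + 2*k - 4)/6 (degree 2 ≤ 2).
Get s_k = R·t_k = 3**k*(3*k**2 + 2*k - 4) with R(k) = B(k−1)f(k)/C(k) = (3*k**2 + 2*k - 4)/(6*k**2 + 22*k + 7).
Verify: 3**k*(6*k**2 + 22*k + 7) matches t_k.
Evaluate: s_(n+1) = 3**(n + 1)*(3*n**2 + 8*n + 1); subtract s_(2) = 108 ⇒ S(n) = 9*3**n*n**2 + 24*3**n*n + 3*3**n - 108.

S(n) = 9 \cdot 3^{n} n^{2} + 24 \cdot 3^{n} n + 3 \cdot 3^{n} - 108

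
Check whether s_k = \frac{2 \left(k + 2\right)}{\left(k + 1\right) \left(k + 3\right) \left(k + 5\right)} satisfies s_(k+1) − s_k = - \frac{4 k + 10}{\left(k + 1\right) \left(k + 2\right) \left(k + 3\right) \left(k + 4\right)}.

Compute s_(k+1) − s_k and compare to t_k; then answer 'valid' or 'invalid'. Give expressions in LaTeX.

Invalid: residual \frac{18 \left(k^{2} + 7 k + 11\right)}{k^{6} + 21 k^{5} + 175 k^{4} + 735 k^{3} + 1624 k^{2} + 1764 k + 720} ≠ 0.

s_(k+1) = 2*(k + 3)/((k + 2)*(k + 4)*(k + 6))
s_(k+1) − s_k = 2*(-2*k**3 - 18*k**2 - 52*k - 51)/(k**6 + 21*k**5 + 175*k**4 + 735*k**3 + 1624*k**2 + 1764*k + 720)
(s_(k+1) − s_k) − t_k = 18*(k**2 + 7*k + 11)/(k**6 + 21*k**5 + 175*k**4 + 735*k**3 + 1624*k**2 + 1764*k + 720)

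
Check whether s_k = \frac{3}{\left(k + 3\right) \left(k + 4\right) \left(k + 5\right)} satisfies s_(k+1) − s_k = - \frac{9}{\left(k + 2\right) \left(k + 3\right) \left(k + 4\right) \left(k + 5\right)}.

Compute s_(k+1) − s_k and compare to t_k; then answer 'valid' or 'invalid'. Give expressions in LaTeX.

s_(k+1) = 3/((k + 4)*(k + 5)*(k + 6))
s_(k+1) − s_k = -9/((k + 3)*(k + 4)*(k + 5)*(k + 6))
(s_(k+1) − s_k) − t_k = 36/((k + 2)*(k + 3)*(k + 4)*(k + 5)*(k + 6))

Invalid: residual \frac{36}{k^{5} + 20 k^{4} + 155 k^{3} + 580 k^{2} + 1044 k + 720} ≠ 0.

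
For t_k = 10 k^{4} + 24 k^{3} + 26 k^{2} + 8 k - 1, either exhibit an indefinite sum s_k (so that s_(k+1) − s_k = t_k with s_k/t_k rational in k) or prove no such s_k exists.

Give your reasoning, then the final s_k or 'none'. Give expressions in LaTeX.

Ratio r(k) = (10*k**4 + 64*k**3 + 158*k**2 + 172*k + 67)/(10*k**4 + 24*k**3 + 26*k**2 + 8*k - 1).
Take A(k)=1, B(k)=1, C(k)=k**4 + 12*k**3/5 + 13*k**2/5 + 4*k/5 - 1/10.
Solve (1)·f(k+1) − (1)·f(k) = k**4 + 12*k**3/5 + 13*k**2/5 + 4*k/5 - 1/10.
d = 5 from the (0,0,4) case.
Solve for f: f(k) = k*(2*k**4 + k**3 - 3*k - 1)/10 (degree 5 ≤ 5).
Certificate R = B(k−1)f/C = k*(2*k**4 + k**3 - 3*k - 1)/(10*k**4 + 24*k**3 + 26*k**2 + 8*k - 1) gives s_k = k*(2*k**4 + k**3 - 3*k - 1).
Δs = 10*k**4 + 24*k**3 + 26*k**2 + 8*k - 1, as required.

s_k = k \left(2 k^{4} + k^{3} - 3 k - 1\right)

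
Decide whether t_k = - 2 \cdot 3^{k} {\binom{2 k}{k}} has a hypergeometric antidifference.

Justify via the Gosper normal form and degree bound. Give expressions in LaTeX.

No — t_k has no hypergeometric antidifference.

r(k) = 6*(2*k + 1)/(k + 1) after simplifying.
Factor: A=12*k + 6; B=k + 1; C=1.
Key eq: (12*k + 6)·f(k+1) = (k)·f(k) + (1).
From deg A=1, deg B=1, deg C=0: d=-1.
Bound -1 < 0, so the key equation has no polynomial solution.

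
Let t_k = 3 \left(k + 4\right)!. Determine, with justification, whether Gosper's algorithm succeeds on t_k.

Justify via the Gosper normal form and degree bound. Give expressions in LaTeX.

Ratio r(k) = k + 5.
Factor: A=k + 5; B=1; C=1.
Key eq: (k + 5)·f(k+1) = (1)·f(k) + (1).
deg f ≤ -1 (via 1,0,0).
Negative degree bound (-1): no f exists, t_k not Gosper-summable.

No — negative degree bound, so no certificate f.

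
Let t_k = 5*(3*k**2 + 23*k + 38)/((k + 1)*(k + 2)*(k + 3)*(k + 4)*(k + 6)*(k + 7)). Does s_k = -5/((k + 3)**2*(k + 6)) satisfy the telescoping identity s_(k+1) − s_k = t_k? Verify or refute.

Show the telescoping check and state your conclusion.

Invalid: residual 10*(-4*k**3 - 45*k**2 - 157*k - 170)/(k**8 + 30*k**7 + 380*k**6 + 2650*k**5 + 11103*k**4 + 28520*k**3 + 43620*k**2 + 36000*k + 12096) ≠ 0.

s_(k+1) = -5/((k + 4)**2*(k + 7))
s_(k+1) − s_k = -5/((k + 4)**2*(k + 7)) + 5/((k + 3)**2*(k + 6))
(s_(k+1) − s_k) − t_k = 10*(-4*k**3 - 45*k**2 - 157*k - 170)/(k**8 + 30*k**7 + 380*k**6 + 2650*k**5 + 11103*k**4 + 28520*k**3 + 43620*k**2 + 36000*k + 12096)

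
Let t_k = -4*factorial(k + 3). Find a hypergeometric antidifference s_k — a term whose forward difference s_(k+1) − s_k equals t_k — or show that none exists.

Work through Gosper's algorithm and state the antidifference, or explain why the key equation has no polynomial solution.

The ratio is k + 4.
Normal form (A,B,C) = (k + 4, 1, 1).
Need (k + 4)·f(k+1) − (1)·f(k) = 1.
deg f ≤ -1 (via 1,0,0).
Negative degree bound (-1): no f exists, t_k not Gosper-summable.

none — t_k is not Gosper-summable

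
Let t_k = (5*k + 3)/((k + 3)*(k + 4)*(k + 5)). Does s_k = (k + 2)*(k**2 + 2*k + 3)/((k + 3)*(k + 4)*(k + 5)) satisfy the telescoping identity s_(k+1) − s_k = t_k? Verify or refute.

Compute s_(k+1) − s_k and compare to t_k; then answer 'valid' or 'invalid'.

s_(k+1) = (k + 3)*(2*k + (k + 1)**2 + 5)/((k + 4)*(k + 5)*(k + 6))
s_(k+1) − s_k = 2*(4*k**2 + 12*k + 9)/(k**4 + 18*k**3 + 119*k**2 + 342*k + 360)
(s_(k+1) − s_k) − t_k = 3*k*(k - 3)/(k**4 + 18*k**3 + 119*k**2 + 342*k + 360)

Invalid: residual 3*k*(k - 3)/(k**4 + 18*k**3 + 119*k**2 + 342*k + 360) ≠ 0.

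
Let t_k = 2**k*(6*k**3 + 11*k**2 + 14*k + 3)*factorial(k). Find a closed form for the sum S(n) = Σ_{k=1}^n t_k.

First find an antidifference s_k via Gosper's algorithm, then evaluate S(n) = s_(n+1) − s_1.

S(n) = 6*2**n*n**3*factorial(n) + 14*2**n*n**2*factorial(n) + 12*2**n*n*factorial(n) + 4*2**n*factorial(n) - 4

Ratio r(k) = 2*(6*k**4 + 35*k**3 + 83*k**2 + 88*k + 34)/(6*k**3 + 11*k**2 + 14*k + 3).
So A=2*k + 2 and B=1, with C=k**3 + 11*k**2/6 + 7*k/3 + 1/2.
Need (2*k + 2)·f(k+1) − (1)·f(k) = k**3 + 11*k**2/6 + 7*k/3 + 1/2.
deg f ≤ 2 (via 1,0,3).
A polynomial solution: f(k) = (3*k**2 - 2*k + 1)/6.
Certificate R = B(k−1)f/C = (3*k**2 - 2*k + 1)/(6*k**3 + 11*k**2 + 14*k + 3) gives s_k = 2**k*(3*k**2 - 2*k + 1)*factorial(k).
Verify: 2**k*(6*k**3 + 11*k**2 + 14*k + 3)*factorial(k) matches t_k.
s_(n+1) = 2**(n + 1)*(3*n**2 + 4*n + 2)*factorial(n + 1) and s_(1) = 4, so S(n) = 6*2**n*n**3*factorial(n) + 14*2**n*n**2*factorial(n) + 12*2**n*n*factorial(n) + 4*2**n*factorial(n) - 4.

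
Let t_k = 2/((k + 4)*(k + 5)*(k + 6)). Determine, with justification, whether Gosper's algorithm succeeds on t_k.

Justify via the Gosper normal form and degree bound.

Yes. s_k = k*(k + 9)/(20*(k + 4)*(k + 5)).

The ratio is (k + 4)/(k + 7).
Normal form (A,B,C) = (k + 4, k + 7, 1).
Key eq: (k + 4)·f(k+1) = (k + 6)·f(k) + (1).
Degrees (1,1,0) ⇒ d ≤ 2.
Solve for f: f(k) = k*(k + 9)/40 (degree 2 ≤ 2).
R(k) = B(k−1)·f(k)/C(k) = k*(k + 6)*(k + 9)/40; s_k = R·t_k = k*(k + 9)/(20*(k + 4)*(k + 5)).
Verify: 2/(k**3 + 15*k**2 + 74*k + 120) matches t_k.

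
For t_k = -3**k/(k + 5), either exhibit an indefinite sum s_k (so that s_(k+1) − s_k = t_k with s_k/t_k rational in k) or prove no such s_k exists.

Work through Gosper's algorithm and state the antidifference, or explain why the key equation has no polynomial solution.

The ratio is 3*(k + 5)/(k + 6).
Factor: A=3*k + 15; B=k + 6; C=1.
Key eq: (3*k + 15)·f(k+1) = (k + 5)·f(k) + (1).
deg f ≤ -1 (via 1,1,0).
deg f ≤ -1 is impossible — no certificate.

no hypergeometric antidifference exists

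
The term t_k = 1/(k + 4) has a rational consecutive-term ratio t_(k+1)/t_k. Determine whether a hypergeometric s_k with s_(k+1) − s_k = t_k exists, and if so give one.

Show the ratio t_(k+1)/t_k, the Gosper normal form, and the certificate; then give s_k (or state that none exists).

none (Gosper's algorithm certifies no s_k)

Compute t_(k+1)/t_k: get (k + 4)/(k + 5).
Gosper form: A/B · C(k+1)/C(k) with A=k + 4, B=k + 5, C=1.
Solve (k + 4)·f(k+1) − (k + 4)·f(k) = 1.
deg f ≤ 0 (via 1,1,0).
Put f(k) = c0: A·f(k+1) − B(k−1)·f(k) − C = -1; need -1 = 0 — inconsistent ⇒ no f, not summable.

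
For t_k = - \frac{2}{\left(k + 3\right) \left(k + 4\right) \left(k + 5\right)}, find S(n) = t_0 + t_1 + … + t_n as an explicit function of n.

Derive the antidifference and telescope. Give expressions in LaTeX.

S(n) = \frac{- n^{2} - 9 n - 8}{12 \left(n^{2} + 9 n + 20\right)}

Step 1: r(k) = (k + 3)/(k + 6).
Gosper form: A/B · C(k+1)/C(k) with A=k + 3, B=k + 6, C=1.
Need (k + 3)·f(k+1) − (k + 5)·f(k) = 1.
Degrees (1,1,0) ⇒ d ≤ 2.
Solving with deg f ≤ 2: f(k) = k*(k + 7)/24.
R(k) = B(k−1)·f(k)/C(k) = k*(k + 5)*(k + 7)/24; s_k = R·t_k = k*(-k - 7)/(12*(k + 3)*(k + 4)).
s_(k+1) − s_k = -2/(k**3 + 12*k**2 + 47*k + 60) = t_k.
s_(n+1) = (-n**2 - 9*n - 8)/(12*(n**2 + 9*n + 20)) and s_(0) = 0, so S(n) = (-n**2 - 9*n - 8)/(12*(n**2 + 9*n + 20)).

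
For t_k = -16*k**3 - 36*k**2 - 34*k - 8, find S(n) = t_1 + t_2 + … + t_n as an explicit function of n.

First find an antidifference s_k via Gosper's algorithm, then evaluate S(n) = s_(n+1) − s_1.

S(n) = n*(-4*n**3 - 20*n**2 - 39*n - 31)

The ratio is (8*k**3 + 42*k**2 + 77*k + 47)/(8*k**3 + 18*k**2 + 17*k + 4).
So A=1 and B=1, with C=k**3 + 9*k**2/4 + 17*k/8 + 1/2.
Set up (1)·f(k+1) − (1)·f(k) − (k**3 + 9*k**2/4 + 17*k/8 + 1/2) = 0.
From deg A=0, deg B=0, deg C=3: d=4.
Solving with deg f ≤ 4: f(k) = k*(2*k - 1)*(2*k**2 + 3*k + 3)/16.
Then R = B(k−1)f/C = k*(2*k - 1)*(2*k**2 + 3*k + 3)/(2*(8*k**3 + 18*k**2 + 17*k + 4)), so s_k = R(k)·t_k = k*(-4*k**3 - 4*k**2 - 3*k + 3).
Check: Δs_k = -16*k**3 - 36*k**2 - 34*k - 8. ✓
Evaluate: s_(n+1) = -4*n**4 - 20*n**3 - 39*n**2 - 31*n - 8; subtract s_(1) = -8 ⇒ S(n) = n*(-4*n**3 - 20*n**2 - 39*n - 31).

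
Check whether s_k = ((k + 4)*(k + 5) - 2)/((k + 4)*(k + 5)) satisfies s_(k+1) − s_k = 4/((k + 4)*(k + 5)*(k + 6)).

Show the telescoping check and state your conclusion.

valid (s_(k+1) − s_k reduces to t_k)

s_(k+1) = ((k + 5)*(k + 6) - 2)/((k + 5)*(k + 6))
s_(k+1) − s_k = 4/(k**3 + 15*k**2 + 74*k + 120)
(s_(k+1) − s_k) − t_k = 0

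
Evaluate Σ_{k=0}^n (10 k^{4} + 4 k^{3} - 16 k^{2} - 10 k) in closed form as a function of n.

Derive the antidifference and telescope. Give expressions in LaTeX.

S(n) = 2 n \left(n^{4} + 3 n^{3} - 6 n - 4\right)

r(k) = (5*k**3 + 17*k**2 + 11*k - 6)/(k*(5*k**2 - 3*k - 5)) after simplifying.
Take A(k)=1, B(k)=1, C(k)=k**4 + 2*k**3/5 - 8*k**2/5 - k.
f must satisfy (1)·f(k+1) − (1)·f(k) = k**4 + 2*k**3/5 - 8*k**2/5 - k.
deg f ≤ 5 (via 0,0,4).
Solving with deg f ≤ 5: f(k) = k*(k - 1)*(k + 1)*(k**2 - 2*k - 1)/5.
R(k) = B(k−1)·f(k)/C(k) = (k - 1)*(k**2 - 2*k - 1)/(5*k**2 - 3*k - 5); s_k = R·t_k = 2*k*(k**4 - 2*k**3 - 2*k**2 + 2*k + 1).
Check: Δs_k = 2*k*(5*k**3 + 2*k**2 - 8*k - 5). ✓
Telescope: S(n) = s_(n+1) − s_(0) = 2*n*(n**4 + 3*n**3 - 6*n - 4) − (0) = 2*n*(n**4 + 3*n**3 - 6*n - 4).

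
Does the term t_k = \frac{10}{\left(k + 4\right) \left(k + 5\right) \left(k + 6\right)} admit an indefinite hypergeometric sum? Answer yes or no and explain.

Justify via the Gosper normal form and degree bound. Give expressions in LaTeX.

Compute t_(k+1)/t_k: get (k + 4)/(k + 7).
Normal form (A,B,C) = (k + 4, k + 7, 1).
Set up (k + 4)·f(k+1) − (k + 6)·f(k) − (1) = 0.
deg f ≤ 2 (via 1,1,0).
Solving with deg f ≤ 2: f(k) = k*(k + 9)/40.
So s_k = (B(k−1)f/C)·t_k = (k*(k + 6)*(k + 9)/40)·t_k = k*(k + 9)/(4*(k + 4)*(k + 5)).
Δs = 10/(k**3 + 15*k**2 + 74*k + 120), as required.

Yes. s_k = \frac{k \left(k + 9\right)}{4 \left(k + 4\right) \left(k + 5\right)}.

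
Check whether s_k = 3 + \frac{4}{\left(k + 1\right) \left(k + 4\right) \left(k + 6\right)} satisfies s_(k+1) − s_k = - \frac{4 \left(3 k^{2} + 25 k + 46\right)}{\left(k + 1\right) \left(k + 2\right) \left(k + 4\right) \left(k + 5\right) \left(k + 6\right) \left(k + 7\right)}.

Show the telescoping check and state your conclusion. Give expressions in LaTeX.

valid (s_(k+1) − s_k reduces to t_k)

s_(k+1) = 3 + 4/((k + 2)*(k + 5)*(k + 7))
s_(k+1) − s_k = 4/((k + 2)*(k + 5)*(k + 7)) - 4/((k + 1)*(k + 4)*(k + 6))
(s_(k+1) − s_k) − t_k = 0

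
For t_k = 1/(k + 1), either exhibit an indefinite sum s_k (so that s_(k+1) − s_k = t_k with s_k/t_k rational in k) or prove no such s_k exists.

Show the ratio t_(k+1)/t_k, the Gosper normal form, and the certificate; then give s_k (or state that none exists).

no hypergeometric antidifference exists

The ratio is (k + 1)/(k + 2).
Factor: A=k + 1; B=k + 2; C=1.
Solve (k + 1)·f(k+1) − (k + 1)·f(k) = 1.
Bound: deg f ≤ 0.
Write f(k) = c0. Then LHS − RHS = -1, requiring -1 = 0: contradictory. No certificate.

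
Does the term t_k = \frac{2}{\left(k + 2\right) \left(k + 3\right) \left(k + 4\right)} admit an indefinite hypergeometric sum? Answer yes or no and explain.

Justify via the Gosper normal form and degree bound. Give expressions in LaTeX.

Yes. s_k = \frac{k \left(k + 5\right)}{6 \left(k + 2\right) \left(k + 3\right)}.

r(k) = (k + 2)/(k + 5) after simplifying.
Take A(k)=k + 2, B(k)=k + 5, C(k)=1.
Key eq: (k + 2)·f(k+1) = (k + 4)·f(k) + (1).
From deg A=1, deg B=1, deg C=0: d=2.
Solve for f: f(k) = k*(k + 5)/12 (degree 2 ≤ 2).
Get s_k = R·t_k = k*(k + 5)/(6*(k + 2)*(k + 3)) with R(k) = B(k−1)f(k)/C(k) = k*(k + 4)*(k + 5)/12.
Check: Δs_k = 2/(k**3 + 9*k**2 + 26*k + 24). ✓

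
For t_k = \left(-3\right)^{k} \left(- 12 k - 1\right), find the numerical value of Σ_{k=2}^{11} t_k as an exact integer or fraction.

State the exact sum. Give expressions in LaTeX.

Σ = 18068958

t_(k+1)/t_k = 3*(-12*k - 13)/(12*k + 1).
Factor: A=-3; B=1; C=k + 1/12.
Set up (-3)·f(k+1) − (1)·f(k) − (k + 1/12) = 0.
From deg A=0, deg B=0, deg C=1: d=1.
Solving with deg f ≤ 1: f(k) = -(3*k - 2)/12.
Certificate R = B(k−1)f/C = -(3*k - 2)/(12*k + 1) gives s_k = (-3)**k*(3*k - 2).
s_(k+1) − s_k = (-3)**k*(-12*k - 1) = t_k.
Evaluate s at k=12 and k=2: 18068994 and 36; difference 18068958.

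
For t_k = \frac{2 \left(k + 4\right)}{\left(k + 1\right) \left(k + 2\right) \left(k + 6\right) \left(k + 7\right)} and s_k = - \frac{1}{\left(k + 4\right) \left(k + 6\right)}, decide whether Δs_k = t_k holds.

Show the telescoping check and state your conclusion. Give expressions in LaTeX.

s_(k+1) = -1/((k + 5)*(k + 7))
s_(k+1) − s_k = (2*k + 11)/(k**4 + 22*k**3 + 179*k**2 + 638*k + 840)
(s_(k+1) − s_k) − t_k = 3*(-3*k**2 - 25*k - 46)/(k**6 + 25*k**5 + 247*k**4 + 1219*k**3 + 3112*k**2 + 3796*k + 1680)

Invalid: residual \frac{3 \left(- 3 k^{2} - 25 k - 46\right)}{k^{6} + 25 k^{5} + 247 k^{4} + 1219 k^{3} + 3112 k^{2} + 3796 k + 1680} ≠ 0.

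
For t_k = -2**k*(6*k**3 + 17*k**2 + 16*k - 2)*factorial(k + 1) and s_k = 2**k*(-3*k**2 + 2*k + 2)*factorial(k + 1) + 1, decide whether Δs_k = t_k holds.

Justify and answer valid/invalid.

valid; difference matches t_k

s_(k+1) = 2**(k + 1)*(2*k - 3*(k + 1)**2 + 4)*factorial(k + 2) + 1
s_(k+1) − s_k = -2**k*(6*k**3 + 17*k**2 + 16*k - 2)*factorial(k + 1)
(s_(k+1) − s_k) − t_k = 0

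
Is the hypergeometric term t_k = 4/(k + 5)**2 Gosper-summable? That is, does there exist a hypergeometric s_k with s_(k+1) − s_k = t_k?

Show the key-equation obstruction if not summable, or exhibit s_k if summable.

No. Not Gosper-summable.

Step 1: r(k) = (k + 5)**2/(k + 6)**2.
So A=k**2 + 10*k + 25 and B=k**2 + 12*k + 36, with C=1.
Key eq: (k**2 + 10*k + 25)·f(k+1) = (k**2 + 10*k + 25)·f(k) + (1).
d = 0 from the (2,2,0) case.
Write f(k) = c0. Then LHS − RHS = -1, requiring -1 = 0: contradictory. No certificate.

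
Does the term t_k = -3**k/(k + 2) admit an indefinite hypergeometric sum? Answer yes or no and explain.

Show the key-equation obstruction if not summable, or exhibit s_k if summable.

Ratio r(k) = 3*(k + 2)/(k + 3).
Take A(k)=3*k + 6, B(k)=k + 3, C(k)=1.
Key eq: (3*k + 6)·f(k+1) = (k + 2)·f(k) + (1).
deg f ≤ -1 (via 1,1,0).
d = -1 < 0 ⇒ no nonzero polynomial f; not summable.

No — negative degree bound, so no certificate f.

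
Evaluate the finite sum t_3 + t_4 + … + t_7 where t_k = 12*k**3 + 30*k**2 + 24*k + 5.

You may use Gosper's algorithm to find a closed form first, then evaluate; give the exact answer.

Σ = 13975

The ratio is (12*k**3 + 66*k**2 + 120*k + 71)/(12*k**3 + 30*k**2 + 24*k + 5).
Take A(k)=1, B(k)=1, C(k)=k**3 + 5*k**2/2 + 2*k + 5/12.
Key eq: (1)·f(k+1) = (1)·f(k) + (k**3 + 5*k**2/2 + 2*k + 5/12).
Degrees (0,0,3) ⇒ d ≤ 4.
A polynomial solution: f(k) = k*(3*k**3 + 4*k**2 - 2)/12.
Then R = B(k−1)f/C = k*(3*k**3 + 4*k**2 - 2)/(12*k**3 + 30*k**2 + 24*k + 5), so s_k = R(k)·t_k = k*(3*k**3 + 4*k**2 - 2).
s_(k+1) − s_k = 12*k**3 + 30*k**2 + 24*k + 5 = t_k.
Telescoping: Σ = s_(8) − s_(3) = 14320 − (345) = 13975.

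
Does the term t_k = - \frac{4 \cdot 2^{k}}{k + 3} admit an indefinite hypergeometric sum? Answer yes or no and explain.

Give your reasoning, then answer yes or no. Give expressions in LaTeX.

No. Not Gosper-summable.

The ratio is 2*(k + 3)/(k + 4).
A = 2*k + 6, B = k + 4, C = 1.
Solve (2*k + 6)·f(k+1) − (k + 3)·f(k) = 1.
d = -1 from the (1,1,0) case.
deg f ≤ -1 is impossible — no certificate.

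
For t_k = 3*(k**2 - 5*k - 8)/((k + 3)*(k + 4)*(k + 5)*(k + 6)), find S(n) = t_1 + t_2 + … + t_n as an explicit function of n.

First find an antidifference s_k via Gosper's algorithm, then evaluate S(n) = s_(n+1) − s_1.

t_(k+1)/t_k = (k**3 - 21*k - 36)/(k**3 + 2*k**2 - 43*k - 56).
Take A(k)=k + 3, B(k)=k + 7, C(k)=k**2 - 5*k - 8.
Solve (k + 3)·f(k+1) − (k + 6)·f(k) = k**2 - 5*k - 8.
deg f ≤ 3 (via 1,1,2).
A polynomial solution: f(k) = -k*(k**2 + 102*k + 137)/90.
So s_k = (B(k−1)f/C)·t_k = (-k*(k + 6)*(k**2 + 102*k + 137)/(90*(k**2 - 5*k - 8)))·t_k = k*(-k**2 - 102*k - 137)/(30*(k + 3)*(k + 4)*(k + 5)).
Δs = 3*(k**2 - 5*k - 8)/(k**4 + 18*k**3 + 119*k**2 + 342*k + 360), as required.
Evaluate: s_(n+1) = (-n**3 - 105*n**2 - 344*n - 240)/(30*(n**3 + 15*n**2 + 74*n + 120)); subtract s_(1) = -1/15 ⇒ S(n) = n*(n**2 - 75*n - 196)/(30*(n**3 + 15*n**2 + 74*n + 120)).

S(n) = n*(n**2 - 75*n - 196)/(30*(n**3 + 15*n**2 + 74*n + 120))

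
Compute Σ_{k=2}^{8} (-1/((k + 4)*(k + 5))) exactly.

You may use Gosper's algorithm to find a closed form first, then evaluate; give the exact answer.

The ratio is (k + 4)/(k + 6).
Gosper form: A/B · C(k+1)/C(k) with A=k + 4, B=k + 6, C=1.
Solve (k + 4)·f(k+1) − (k + 5)·f(k) = 1.
Degrees (1,1,0) ⇒ d ≤ 1.
Solving with deg f ≤ 1: f(k) = k/4.
Certificate R = B(k−1)f/C = k*(k + 5)/4 gives s_k = -k/(4*k + 16).
Check: Δs_k = -1/(k**2 + 9*k + 20). ✓
Sum = s_(9) − s_(2); s_(9) = -9/52, s_(2) = -1/12 ⇒ -7/78.

Σ = -7/78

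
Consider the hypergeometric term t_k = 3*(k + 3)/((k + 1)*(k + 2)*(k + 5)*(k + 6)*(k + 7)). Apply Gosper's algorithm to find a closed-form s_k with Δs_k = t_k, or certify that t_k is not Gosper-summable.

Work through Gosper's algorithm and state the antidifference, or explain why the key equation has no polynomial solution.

Step 1: r(k) = (k + 1)*(k + 4)*(k + 5)/((k + 3)**2*(k + 8)).
A = k + 1, B = k + 8, C = k**3 + 10*k**2 + 33*k + 36.
Solve (k + 1)·f(k+1) − (k + 7)·f(k) = k**3 + 10*k**2 + 33*k + 36.
d = 6 from the (1,1,3) case.
A polynomial solution: f(k) = k*(k + 2)*(k + 3)*(k + 4)*(k**2 + 12*k + 41)/90.
R(k) = B(k−1)·f(k)/C(k) = k*(k + 2)*(k + 7)*(k**2 + 12*k + 41)/(90*(k + 3)); s_k = R·t_k = k*(k**2 + 12*k + 41)/(30*(k**3 + 12*k**2 + 41*k + 30)).
s_(k+1) − s_k = 3*(k + 3)/(k**5 + 21*k**4 + 163*k**3 + 567*k**2 + 844*k + 420) = t_k.

s_k = k*(k**2 + 12*k + 41)/(30*(k**3 + 12*k**2 + 41*k + 30))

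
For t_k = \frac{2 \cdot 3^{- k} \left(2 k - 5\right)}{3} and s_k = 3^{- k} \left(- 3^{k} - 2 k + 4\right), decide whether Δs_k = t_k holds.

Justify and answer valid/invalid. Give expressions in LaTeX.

valid; difference matches t_k

s_(k+1) = (-3*3**k - 2*k + 2)/(3*3**k)
s_(k+1) − s_k = 2*(2*k - 5)/(3*3**k)
(s_(k+1) − s_k) − t_k = 0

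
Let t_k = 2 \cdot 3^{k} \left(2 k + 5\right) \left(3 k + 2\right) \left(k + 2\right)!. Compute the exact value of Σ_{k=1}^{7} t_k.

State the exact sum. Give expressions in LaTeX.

t_(k+1)/t_k = 3*(k + 3)*(2*k + 7)*(3*k + 5)/((2*k + 5)*(3*k + 2)).
A = 3*k + 9, B = 1, C = k**2 + 19*k/6 + 5/3.
f must satisfy (3*k + 9)·f(k+1) − (1)·f(k) = k**2 + 19*k/6 + 5/3.
deg f ≤ 1 (via 1,0,2).
Solve for f: f(k) = (2*k - 1)/6 (degree 1 ≤ 1).
Certificate R = B(k−1)f/C = (2*k - 1)/((2*k + 5)*(3*k + 2)) gives s_k = 2*3**k*(2*k - 1)*factorial(k + 2).
Δs = 2*3**k*(2*k + 5)*(3*k + 2)*factorial(k + 2), as required.
Evaluate s at k=8 and k=1: 714256704000 and 36; difference 714256703964.

Σ = 714256703964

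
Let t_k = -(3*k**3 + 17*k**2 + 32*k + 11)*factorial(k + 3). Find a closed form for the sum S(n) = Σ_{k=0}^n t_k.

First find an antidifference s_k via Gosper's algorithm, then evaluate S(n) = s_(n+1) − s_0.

S(n) = -3*n**2*factorial(n + 4) - 8*n*factorial(n + 4) - 2*factorial(n + 4) - 18

Ratio r(k) = (3*k**4 + 38*k**3 + 179*k**2 + 363*k + 252)/(3*k**3 + 17*k**2 + 32*k + 11).
Gosper form: A/B · C(k+1)/C(k) with A=k + 4, B=1, C=k**3 + 17*k**2/3 + 32*k/3 + 11/3.
Need (k + 4)·f(k+1) − (1)·f(k) = k**3 + 17*k**2/3 + 32*k/3 + 11/3.
Degrees (1,0,3) ⇒ d ≤ 2.
A polynomial solution: f(k) = (3*k**2 + 2*k - 3)/3.
Certificate R = B(k−1)f/C = (3*k**2 + 2*k - 3)/(3*k**3 + 17*k**2 + 32*k + 11) gives s_k = -(3*k**2 + 2*k - 3)*factorial(k + 3).
Δs = -(3*k**3 + 17*k**2 + 32*k + 11)*factorial(k + 3), as required.
Telescope: S(n) = s_(n+1) − s_(0) = -(3*n**2 + 8*n + 2)*factorial(n + 4) − (18) = -3*n**2*factorial(n + 4) - 8*n*factorial(n + 4) - 2*factorial(n + 4) - 18.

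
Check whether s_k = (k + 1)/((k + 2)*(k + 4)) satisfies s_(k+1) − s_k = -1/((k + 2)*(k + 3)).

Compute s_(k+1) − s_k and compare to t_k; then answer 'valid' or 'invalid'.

Invalid: residual 3*(2*k + 7)/(k**4 + 14*k**3 + 71*k**2 + 154*k + 120) ≠ 0.

s_(k+1) = (k + 2)/((k + 3)*(k + 5))
s_(k+1) − s_k = (-k**2 - 3*k + 1)/(k**4 + 14*k**3 + 71*k**2 + 154*k + 120)
(s_(k+1) − s_k) − t_k = 3*(2*k + 7)/(k**4 + 14*k**3 + 71*k**2 + 154*k + 120)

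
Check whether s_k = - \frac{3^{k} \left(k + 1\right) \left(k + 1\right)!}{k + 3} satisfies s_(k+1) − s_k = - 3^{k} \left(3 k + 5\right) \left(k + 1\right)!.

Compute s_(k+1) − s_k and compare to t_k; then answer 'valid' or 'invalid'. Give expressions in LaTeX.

Invalid: residual \frac{2 \cdot 3^{k} \left(3 k^{2} + 14 k + 14\right) \left(k + 1\right)!}{\left(k + 3\right) \left(k + 4\right)} ≠ 0.

s_(k+1) = -3**(k + 1)*(k + 2)*factorial(k + 2)/(k + 4)
s_(k+1) − s_k = -3**k*(3*k**3 + 20*k**2 + 43*k + 32)*factorial(k + 1)/((k + 3)*(k + 4))
(s_(k+1) − s_k) − t_k = 2*3**k*(3*k**2 + 14*k + 14)*factorial(k + 1)/((k + 3)*(k + 4))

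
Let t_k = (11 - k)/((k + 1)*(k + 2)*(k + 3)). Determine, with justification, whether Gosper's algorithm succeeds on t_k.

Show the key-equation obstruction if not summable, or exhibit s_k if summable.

Yes. s_k = k*(5*k + 17)/(2*(k + 1)*(k + 2)).

r(k) = (k - 10)*(k + 1)/((k - 11)*(k + 4)) after simplifying.
Take A(k)=k + 1, B(k)=k + 4, C(k)=k - 11.
Solve (k + 1)·f(k+1) − (k + 3)·f(k) = k - 11.
From deg A=1, deg B=1, deg C=1: d=2.
Solving with deg f ≤ 2: f(k) = -k*(5*k + 17)/2.
Get s_k = R·t_k = k*(5*k + 17)/(2*(k + 1)*(k + 2)) with R(k) = B(k−1)f(k)/C(k) = -k*(k + 3)*(5*k + 17)/(2*(k - 11)).
Verify: (11 - k)/(k**3 + 6*k**2 + 11*k + 6) matches t_k.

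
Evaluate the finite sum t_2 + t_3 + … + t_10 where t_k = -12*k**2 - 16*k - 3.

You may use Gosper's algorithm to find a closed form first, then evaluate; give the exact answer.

Σ = -5499

t_(k+1)/t_k = (12*k**2 + 40*k + 31)/(12*k**2 + 16*k + 3).
Take A(k)=1, B(k)=1, C(k)=k**2 + 4*k/3 + 1/4.
Key eq: (1)·f(k+1) = (1)·f(k) + (k**2 + 4*k/3 + 1/4).
Bound: deg f ≤ 3.
Coefficient equations give f(k) = k*(4*k**2 + 2*k - 3)/12.
Get s_k = R·t_k = k*(-4*k**2 - 2*k + 3) with R(k) = B(k−1)f(k)/C(k) = k*(4*k**2 + 2*k - 3)/(12*k**2 + 16*k + 3).
s_(k+1) − s_k = -12*k**2 - 16*k - 3 = t_k.
Sum = s_(11) − s_(2); s_(11) = -5533, s_(2) = -34 ⇒ -5499.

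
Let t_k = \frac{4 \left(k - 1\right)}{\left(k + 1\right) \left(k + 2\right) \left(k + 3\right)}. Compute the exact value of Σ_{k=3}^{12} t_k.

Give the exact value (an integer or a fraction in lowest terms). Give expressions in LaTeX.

t_(k+1)/t_k = k*(k + 1)/((k - 1)*(k + 4)).
Normal form (A,B,C) = (k + 1, k + 4, k - 1).
Set up (k + 1)·f(k+1) − (k + 3)·f(k) − (k - 1) = 0.
Degrees (1,1,1) ⇒ d ≤ 2.
Solve for f: f(k) = -k (degree 1 ≤ 2).
Then R = B(k−1)f/C = -k*(k + 3)/(k - 1), so s_k = R(k)·t_k = -4*k/((k + 1)*(k + 2)).
Verify: 4*(k - 1)/(k**3 + 6*k**2 + 11*k + 6) matches t_k.
Telescoping: Σ = s_(13) − s_(3) = -26/105 − (-3/5) = 37/105.

Σ = 37/105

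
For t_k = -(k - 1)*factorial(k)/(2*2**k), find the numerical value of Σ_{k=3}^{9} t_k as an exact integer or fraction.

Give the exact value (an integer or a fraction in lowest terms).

Compute t_(k+1)/t_k: get k*(k + 1)/(2*(k - 1)).
So A=k/2 + 1/2 and B=1, with C=k - 1.
f must satisfy (k/2 + 1/2)·f(k+1) − (1)·f(k) = k - 1.
Degrees (1,0,1) ⇒ d ≤ 0.
A polynomial solution: f(k) = 2.
So s_k = (B(k−1)f/C)·t_k = (2/(k - 1))·t_k = -factorial(k)/2**k.
Δs = -(k - 1)*factorial(k)/(2*2**k), as required.
Evaluate s at k=10 and k=3: -14175/4 and -3/4; difference -3543.

Σ = -3543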